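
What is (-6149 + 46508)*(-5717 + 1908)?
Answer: -153727431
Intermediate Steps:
(-6149 + 46508)*(-5717 + 1908) = 40359*(-3809) = -153727431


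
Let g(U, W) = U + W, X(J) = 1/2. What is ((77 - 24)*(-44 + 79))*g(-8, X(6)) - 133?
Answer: -28091/2 ≈ -14046.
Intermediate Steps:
X(J) = ½
((77 - 24)*(-44 + 79))*g(-8, X(6)) - 133 = ((77 - 24)*(-44 + 79))*(-8 + ½) - 133 = (53*35)*(-15/2) - 133 = 1855*(-15/2) - 133 = -27825/2 - 133 = -28091/2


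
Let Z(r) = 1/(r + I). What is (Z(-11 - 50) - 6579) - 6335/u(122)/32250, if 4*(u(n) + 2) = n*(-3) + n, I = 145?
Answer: -5346741091/812700 ≈ -6579.0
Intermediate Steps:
u(n) = -2 - n/2 (u(n) = -2 + (n*(-3) + n)/4 = -2 + (-3*n + n)/4 = -2 + (-2*n)/4 = -2 - n/2)
Z(r) = 1/(145 + r) (Z(r) = 1/(r + 145) = 1/(145 + r))
(Z(-11 - 50) - 6579) - 6335/u(122)/32250 = (1/(145 + (-11 - 50)) - 6579) - 6335/(-2 - 1/2*122)/32250 = (1/(145 - 61) - 6579) - 6335/(-2 - 61)*(1/32250) = (1/84 - 6579) - 6335/(-63)*(1/32250) = (1/84 - 6579) - 6335*(-1/63)*(1/32250) = -552635/84 + (905/9)*(1/32250) = -552635/84 + 181/58050 = -5346741091/812700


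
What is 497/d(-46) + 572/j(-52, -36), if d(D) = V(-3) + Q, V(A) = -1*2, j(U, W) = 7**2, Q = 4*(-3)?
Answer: -2335/98 ≈ -23.827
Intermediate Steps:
Q = -12
j(U, W) = 49
V(A) = -2
d(D) = -14 (d(D) = -2 - 12 = -14)
497/d(-46) + 572/j(-52, -36) = 497/(-14) + 572/49 = 497*(-1/14) + 572*(1/49) = -71/2 + 572/49 = -2335/98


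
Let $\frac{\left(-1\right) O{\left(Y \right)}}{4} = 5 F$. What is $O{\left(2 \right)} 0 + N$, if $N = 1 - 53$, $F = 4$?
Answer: $-52$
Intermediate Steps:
$N = -52$ ($N = 1 - 53 = -52$)
$O{\left(Y \right)} = -80$ ($O{\left(Y \right)} = - 4 \cdot 5 \cdot 4 = \left(-4\right) 20 = -80$)
$O{\left(2 \right)} 0 + N = \left(-80\right) 0 - 52 = 0 - 52 = -52$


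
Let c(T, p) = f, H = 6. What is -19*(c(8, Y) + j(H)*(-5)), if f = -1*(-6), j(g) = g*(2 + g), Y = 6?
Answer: 4446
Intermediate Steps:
f = 6
c(T, p) = 6
-19*(c(8, Y) + j(H)*(-5)) = -19*(6 + (6*(2 + 6))*(-5)) = -19*(6 + (6*8)*(-5)) = -19*(6 + 48*(-5)) = -19*(6 - 240) = -19*(-234) = 4446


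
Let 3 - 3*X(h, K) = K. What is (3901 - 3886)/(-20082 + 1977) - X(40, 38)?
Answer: 42242/3621 ≈ 11.666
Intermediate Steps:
X(h, K) = 1 - K/3
(3901 - 3886)/(-20082 + 1977) - X(40, 38) = (3901 - 3886)/(-20082 + 1977) - (1 - 1/3*38) = 15/(-18105) - (1 - 38/3) = 15*(-1/18105) - 1*(-35/3) = -1/1207 + 35/3 = 42242/3621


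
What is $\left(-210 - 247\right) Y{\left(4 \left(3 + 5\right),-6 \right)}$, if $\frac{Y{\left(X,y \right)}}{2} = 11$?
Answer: $-10054$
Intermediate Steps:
$Y{\left(X,y \right)} = 22$ ($Y{\left(X,y \right)} = 2 \cdot 11 = 22$)
$\left(-210 - 247\right) Y{\left(4 \left(3 + 5\right),-6 \right)} = \left(-210 - 247\right) 22 = \left(-457\right) 22 = -10054$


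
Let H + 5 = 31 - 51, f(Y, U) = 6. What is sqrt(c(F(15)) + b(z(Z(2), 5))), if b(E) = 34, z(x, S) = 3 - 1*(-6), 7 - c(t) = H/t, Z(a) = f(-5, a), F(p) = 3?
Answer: 2*sqrt(111)/3 ≈ 7.0238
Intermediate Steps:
Z(a) = 6
H = -25 (H = -5 + (31 - 51) = -5 - 20 = -25)
c(t) = 7 + 25/t (c(t) = 7 - (-25)/t = 7 + 25/t)
z(x, S) = 9 (z(x, S) = 3 + 6 = 9)
sqrt(c(F(15)) + b(z(Z(2), 5))) = sqrt((7 + 25/3) + 34) = sqrt(46/3 + 34) = sqrt(148/3) = 2*sqrt(111)/3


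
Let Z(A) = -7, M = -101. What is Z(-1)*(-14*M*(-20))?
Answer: 197960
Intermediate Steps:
Z(-1)*(-14*M*(-20)) = -7*(-14*(-101))*(-20) = -9898*(-20) = -7*(-28280) = 197960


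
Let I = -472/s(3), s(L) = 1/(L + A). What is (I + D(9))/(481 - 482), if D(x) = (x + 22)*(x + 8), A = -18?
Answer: -7607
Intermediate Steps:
s(L) = 1/(-18 + L) (s(L) = 1/(L - 18) = 1/(-18 + L))
D(x) = (8 + x)*(22 + x) (D(x) = (22 + x)*(8 + x) = (8 + x)*(22 + x))
I = 7080 (I = -472/(1/(-18 + 3)) = -472/(1/(-15)) = -472/(-1/15) = -472*(-15) = 7080)
(I + D(9))/(481 - 482) = (7080 + (176 + 9² + 30*9))/(481 - 482) = (7080 + (176 + 81 + 270))/(-1) = (7080 + 527)*(-1) = 7607*(-1) = -7607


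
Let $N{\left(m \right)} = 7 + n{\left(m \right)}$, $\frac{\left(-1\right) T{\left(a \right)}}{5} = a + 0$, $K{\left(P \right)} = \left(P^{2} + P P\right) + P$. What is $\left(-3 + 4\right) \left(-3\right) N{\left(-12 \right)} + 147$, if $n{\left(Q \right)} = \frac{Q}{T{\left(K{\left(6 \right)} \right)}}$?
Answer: $\frac{8184}{65} \approx 125.91$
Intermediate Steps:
$K{\left(P \right)} = P + 2 P^{2}$ ($K{\left(P \right)} = \left(P^{2} + P^{2}\right) + P = 2 P^{2} + P = P + 2 P^{2}$)
$T{\left(a \right)} = - 5 a$ ($T{\left(a \right)} = - 5 \left(a + 0\right) = - 5 a$)
$n{\left(Q \right)} = - \frac{Q}{390}$ ($n{\left(Q \right)} = \frac{Q}{\left(-5\right) 6 \left(1 + 2 \cdot 6\right)} = \frac{Q}{\left(-5\right) 6 \left(1 + 12\right)} = \frac{Q}{\left(-5\right) 6 \cdot 13} = \frac{Q}{\left(-5\right) 78} = \frac{Q}{-390} = Q \left(- \frac{1}{390}\right) = - \frac{Q}{390}$)
$N{\left(m \right)} = 7 - \frac{m}{390}$
$\left(-3 + 4\right) \left(-3\right) N{\left(-12 \right)} + 147 = \left(-3 + 4\right) \left(-3\right) \left(7 - - \frac{2}{65}\right) + 147 = 1 \left(-3\right) \left(7 + \frac{2}{65}\right) + 147 = \left(-3\right) \frac{457}{65} + 147 = - \frac{1371}{65} + 147 = \frac{8184}{65}$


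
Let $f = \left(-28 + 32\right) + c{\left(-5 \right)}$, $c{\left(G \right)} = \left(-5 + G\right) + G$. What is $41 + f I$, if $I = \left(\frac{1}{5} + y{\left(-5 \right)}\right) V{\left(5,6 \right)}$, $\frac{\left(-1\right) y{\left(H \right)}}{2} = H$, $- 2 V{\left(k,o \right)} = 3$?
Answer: $\frac{2093}{10} \approx 209.3$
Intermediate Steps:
$c{\left(G \right)} = -5 + 2 G$
$V{\left(k,o \right)} = - \frac{3}{2}$ ($V{\left(k,o \right)} = \left(- \frac{1}{2}\right) 3 = - \frac{3}{2}$)
$y{\left(H \right)} = - 2 H$
$f = -11$ ($f = \left(-28 + 32\right) + \left(-5 + 2 \left(-5\right)\right) = 4 - 15 = -11$)
$I = - \frac{153}{10}$ ($I = \left(\frac{1}{5} - -10\right) \left(- \frac{3}{2}\right) = \left(\frac{1}{5} + 10\right) \left(- \frac{3}{2}\right) = \frac{51}{5} \left(- \frac{3}{2}\right) = - \frac{153}{10} \approx -15.3$)
$41 + f I = 41 - - \frac{1683}{10} = 41 + \frac{1683}{10} = \frac{2093}{10}$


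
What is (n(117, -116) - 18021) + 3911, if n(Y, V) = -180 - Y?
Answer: -14407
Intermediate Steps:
(n(117, -116) - 18021) + 3911 = ((-180 - 1*117) - 18021) + 3911 = ((-180 - 117) - 18021) + 3911 = (-297 - 18021) + 3911 = -18318 + 3911 = -14407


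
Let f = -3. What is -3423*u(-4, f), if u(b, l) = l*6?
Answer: 61614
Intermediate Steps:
u(b, l) = 6*l
-3423*u(-4, f) = -20538*(-3) = -3423*(-18) = 61614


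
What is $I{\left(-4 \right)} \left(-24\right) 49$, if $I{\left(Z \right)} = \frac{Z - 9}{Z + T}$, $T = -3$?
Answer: $-2184$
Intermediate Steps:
$I{\left(Z \right)} = \frac{-9 + Z}{-3 + Z}$ ($I{\left(Z \right)} = \frac{Z - 9}{Z - 3} = \frac{-9 + Z}{-3 + Z}$)
$I{\left(-4 \right)} \left(-24\right) 49 = \frac{-9 - 4}{-3 - 4} \left(-24\right) 49 = \frac{1}{-7} \left(-13\right) \left(-24\right) 49 = \left(- \frac{1}{7}\right) \left(-13\right) \left(-24\right) 49 = \frac{13}{7} \left(-24\right) 49 = \left(- \frac{312}{7}\right) 49 = -2184$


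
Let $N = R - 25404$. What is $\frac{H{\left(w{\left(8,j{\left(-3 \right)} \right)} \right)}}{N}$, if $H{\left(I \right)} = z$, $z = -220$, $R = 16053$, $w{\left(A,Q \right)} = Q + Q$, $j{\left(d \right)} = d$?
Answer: $\frac{220}{9351} \approx 0.023527$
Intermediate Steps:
$w{\left(A,Q \right)} = 2 Q$
$H{\left(I \right)} = -220$
$N = -9351$ ($N = 16053 - 25404 = -9351$)
$\frac{H{\left(w{\left(8,j{\left(-3 \right)} \right)} \right)}}{N} = - \frac{220}{-9351} = \left(-220\right) \left(- \frac{1}{9351}\right) = \frac{220}{9351}$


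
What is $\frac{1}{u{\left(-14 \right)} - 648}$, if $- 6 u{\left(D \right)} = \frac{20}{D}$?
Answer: $- \frac{21}{13603} \approx -0.0015438$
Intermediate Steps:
$u{\left(D \right)} = - \frac{10}{3 D}$ ($u{\left(D \right)} = - \frac{20 \frac{1}{D}}{6} = - \frac{10}{3 D}$)
$\frac{1}{u{\left(-14 \right)} - 648} = \frac{1}{- \frac{10}{3 \left(-14\right)} - 648} = \frac{1}{\left(- \frac{10}{3}\right) \left(- \frac{1}{14}\right) - 648} = \frac{1}{\frac{5}{21} - 648} = \frac{1}{- \frac{13603}{21}} = - \frac{21}{13603}$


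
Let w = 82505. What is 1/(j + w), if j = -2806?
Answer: 1/79699 ≈ 1.2547e-5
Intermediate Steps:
1/(j + w) = 1/(-2806 + 82505) = 1/79699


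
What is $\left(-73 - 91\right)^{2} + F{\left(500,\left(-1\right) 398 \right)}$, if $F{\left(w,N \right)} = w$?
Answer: $27396$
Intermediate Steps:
$\left(-73 - 91\right)^{2} + F{\left(500,\left(-1\right) 398 \right)} = \left(-73 - 91\right)^{2} + 500 = \left(-164\right)^{2} + 500 = 26896 + 500 = 27396$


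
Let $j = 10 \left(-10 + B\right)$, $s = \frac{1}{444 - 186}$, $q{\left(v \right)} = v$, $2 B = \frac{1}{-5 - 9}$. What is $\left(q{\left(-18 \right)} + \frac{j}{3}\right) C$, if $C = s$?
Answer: $- \frac{2161}{10836} \approx -0.19943$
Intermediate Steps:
$B = - \frac{1}{28}$ ($B = \frac{1}{2 \left(-5 - 9\right)} = \frac{1}{2 \left(-14\right)} = \frac{1}{2} \left(- \frac{1}{14}\right) = - \frac{1}{28} \approx -0.035714$)
$s = \frac{1}{258} \approx 0.003876$
$j = - \frac{1405}{14}$ ($j = 10 \left(-10 - \frac{1}{28}\right) = 10 \left(- \frac{281}{28}\right) = - \frac{1405}{14} \approx -100.36$)
$C = \frac{1}{258} \approx 0.003876$
$\left(q{\left(-18 \right)} + \frac{j}{3}\right) C = \left(-18 - \frac{1405}{14 \cdot 3}\right) \frac{1}{258} = \left(-18 - \frac{1405}{42}\right) \frac{1}{258} = \left(- \frac{2161}{42}\right) \frac{1}{258} = - \frac{2161}{10836}$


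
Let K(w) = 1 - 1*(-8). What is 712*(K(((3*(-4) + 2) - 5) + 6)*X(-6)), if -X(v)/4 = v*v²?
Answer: 5536512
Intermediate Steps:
X(v) = -4*v³ (X(v) = -4*v*v² = -4*v³)
K(w) = 9 (K(w) = 1 + 8 = 9)
712*(K(((3*(-4) + 2) - 5) + 6)*X(-6)) = 712*(9*(-4*(-6)³)) = 712*(9*(-4*(-216))) = 712*(9*864) = 712*7776 = 5536512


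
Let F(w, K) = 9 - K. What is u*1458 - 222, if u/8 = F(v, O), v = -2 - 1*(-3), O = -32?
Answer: 478002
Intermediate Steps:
v = 1 (v = -2 + 3 = 1)
u = 328 (u = 8*(9 - 1*(-32)) = 8*(9 + 32) = 8*41 = 328)
u*1458 - 222 = 328*1458 - 222 = 478224 - 222 = 478002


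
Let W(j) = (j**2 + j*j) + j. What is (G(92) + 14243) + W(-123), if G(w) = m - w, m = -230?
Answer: 44056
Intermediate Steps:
W(j) = j + 2*j**2 (W(j) = (j**2 + j**2) + j = 2*j**2 + j = j + 2*j**2)
G(w) = -230 - w
(G(92) + 14243) + W(-123) = ((-230 - 1*92) + 14243) - 123*(1 + 2*(-123)) = ((-230 - 92) + 14243) - 123*(1 - 246) = (-322 + 14243) - 123*(-245) = 13921 + 30135 = 44056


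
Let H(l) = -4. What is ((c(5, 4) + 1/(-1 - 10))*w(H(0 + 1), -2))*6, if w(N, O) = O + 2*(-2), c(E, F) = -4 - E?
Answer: 3600/11 ≈ 327.27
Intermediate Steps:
w(N, O) = -4 + O (w(N, O) = O - 4 = -4 + O)
((c(5, 4) + 1/(-1 - 10))*w(H(0 + 1), -2))*6 = (((-4 - 1*5) + 1/(-1 - 10))*(-4 - 2))*6 = (((-4 - 5) + 1/(-11))*(-6))*6 = ((-9 - 1/11)*(-6))*6 = -100/11*(-6)*6 = (600/11)*6 = 3600/11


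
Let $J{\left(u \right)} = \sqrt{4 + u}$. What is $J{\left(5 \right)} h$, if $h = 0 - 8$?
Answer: $-24$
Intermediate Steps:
$h = -8$ ($h = 0 - 8 = -8$)
$J{\left(5 \right)} h = \sqrt{4 + 5} \left(-8\right) = \sqrt{9} \left(-8\right) = 3 \left(-8\right) = -24$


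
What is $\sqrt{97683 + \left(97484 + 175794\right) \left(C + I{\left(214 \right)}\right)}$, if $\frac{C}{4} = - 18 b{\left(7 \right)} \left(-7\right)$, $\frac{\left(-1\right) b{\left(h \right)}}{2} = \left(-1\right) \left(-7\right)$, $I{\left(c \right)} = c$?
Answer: $i \sqrt{1869670393} \approx 43240.0 i$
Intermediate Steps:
$b{\left(h \right)} = -14$ ($b{\left(h \right)} = - 2 \left(\left(-1\right) \left(-7\right)\right) = \left(-2\right) 7 = -14$)
$C = -7056$ ($C = 4 \left(-18\right) \left(-14\right) \left(-7\right) = 4 \cdot 252 \left(-7\right) = 4 \left(-1764\right) = -7056$)
$\sqrt{97683 + \left(97484 + 175794\right) \left(C + I{\left(214 \right)}\right)} = \sqrt{97683 + \left(97484 + 175794\right) \left(-7056 + 214\right)} = \sqrt{97683 + 273278 \left(-6842\right)} = \sqrt{97683 - 1869768076} = \sqrt{-1869670393} = i \sqrt{1869670393}$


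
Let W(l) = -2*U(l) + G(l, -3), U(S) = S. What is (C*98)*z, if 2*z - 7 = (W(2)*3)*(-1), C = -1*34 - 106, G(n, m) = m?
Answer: -192080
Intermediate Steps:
W(l) = -3 - 2*l (W(l) = -2*l - 3 = -3 - 2*l)
C = -140 (C = -34 - 106 = -140)
z = 14 (z = 7/2 + (((-3 - 2*2)*3)*(-1))/2 = 7/2 + (((-3 - 4)*3)*(-1))/2 = 7/2 + (-7*3*(-1))/2 = 7/2 + (-21*(-1))/2 = 7/2 + (1/2)*21 = 7/2 + 21/2 = 14)
(C*98)*z = -140*98*14 = -13720*14 = -192080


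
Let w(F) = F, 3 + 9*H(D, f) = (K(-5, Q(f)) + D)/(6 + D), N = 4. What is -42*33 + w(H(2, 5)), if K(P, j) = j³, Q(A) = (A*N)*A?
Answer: 150031/12 ≈ 12503.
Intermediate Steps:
Q(A) = 4*A² (Q(A) = (A*4)*A = (4*A)*A = 4*A²)
H(D, f) = -⅓ + (D + 64*f⁶)/(9*(6 + D)) (H(D, f) = -⅓ + (((4*f²)³ + D)/(6 + D))/9 = -⅓ + ((64*f⁶ + D)/(6 + D))/9 = -⅓ + ((D + 64*f⁶)/(6 + D))/9 = -⅓ + (D + 64*f⁶)/(9*(6 + D)))
-42*33 + w(H(2, 5)) = -42*33 + 2*(-9 - 1*2 + 32*5⁶)/(9*(6 + 2)) = -1386 + (2/9)*(-9 - 2 + 32*15625)/8 = -1386 + (2/9)*(⅛)*(-9 - 2 + 500000) = -1386 + (2/9)*(⅛)*499989 = -1386 + 166663/12 = 150031/12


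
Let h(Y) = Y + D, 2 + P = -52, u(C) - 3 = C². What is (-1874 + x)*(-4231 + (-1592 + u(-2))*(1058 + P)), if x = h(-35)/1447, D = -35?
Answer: 4326786468108/1447 ≈ 2.9902e+9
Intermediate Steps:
u(C) = 3 + C²
P = -54 (P = -2 - 52 = -54)
h(Y) = -35 + Y (h(Y) = Y - 35 = -35 + Y)
x = -70/1447 (x = (-35 - 35)/1447 = -70*1/1447 = -70/1447 ≈ -0.048376)
(-1874 + x)*(-4231 + (-1592 + u(-2))*(1058 + P)) = (-1874 - 70/1447)*(-4231 + (-1592 + (3 + (-2)²))*(1058 - 54)) = -2711748*(-4231 + (-1592 + (3 + 4))*1004)/1447 = -2711748*(-4231 + (-1592 + 7)*1004)/1447 = -2711748*(-4231 - 1585*1004)/1447 = -2711748*(-4231 - 1591340)/1447 = -2711748/1447*(-1595571) = 4326786468108/1447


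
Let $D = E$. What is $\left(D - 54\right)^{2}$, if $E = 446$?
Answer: $153664$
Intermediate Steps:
$D = 446$
$\left(D - 54\right)^{2} = \left(446 - 54\right)^{2} = 392^{2} = 153664$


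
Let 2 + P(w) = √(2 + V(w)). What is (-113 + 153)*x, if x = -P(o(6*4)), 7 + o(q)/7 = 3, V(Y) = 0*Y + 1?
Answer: 80 - 40*√3 ≈ 10.718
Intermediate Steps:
V(Y) = 1 (V(Y) = 0 + 1 = 1)
o(q) = -28 (o(q) = -49 + 7*3 = -49 + 21 = -28)
P(w) = -2 + √3 (P(w) = -2 + √(2 + 1) = -2 + √3)
x = 2 - √3 (x = -(-2 + √3) = 2 - √3 ≈ 0.26795)
(-113 + 153)*x = (-113 + 153)*(2 - √3) = 40*(2 - √3) = 80 - 40*√3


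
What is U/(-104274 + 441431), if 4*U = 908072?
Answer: 227018/337157 ≈ 0.67333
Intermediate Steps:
U = 227018 (U = (¼)*908072 = 227018)
U/(-104274 + 441431) = 227018/(-104274 + 441431) = 227018/337157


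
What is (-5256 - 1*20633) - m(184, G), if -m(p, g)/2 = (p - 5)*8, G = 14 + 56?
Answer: -23025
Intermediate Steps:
G = 70
m(p, g) = 80 - 16*p (m(p, g) = -2*(p - 5)*8 = -2*(-5 + p)*8 = -2*(-40 + 8*p) = 80 - 16*p)
(-5256 - 1*20633) - m(184, G) = (-5256 - 1*20633) - (80 - 16*184) = (-5256 - 20633) - (80 - 2944) = -25889 - 1*(-2864) = -25889 + 2864 = -23025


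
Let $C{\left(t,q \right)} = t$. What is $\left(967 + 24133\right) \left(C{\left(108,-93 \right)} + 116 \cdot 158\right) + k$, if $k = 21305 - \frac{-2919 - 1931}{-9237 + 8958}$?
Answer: $\frac{129111403645}{279} \approx 4.6277 \cdot 10^{8}$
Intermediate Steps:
$k = \frac{5939245}{279}$ ($k = 21305 - - \frac{4850}{-279} = 21305 - \left(-4850\right) \left(- \frac{1}{279}\right) = 21305 - \frac{4850}{279} = \frac{5939245}{279} \approx 21288.0$)
$\left(967 + 24133\right) \left(C{\left(108,-93 \right)} + 116 \cdot 158\right) + k = \left(967 + 24133\right) \left(108 + 116 \cdot 158\right) + \frac{5939245}{279} = 25100 \left(108 + 18328\right) + \frac{5939245}{279} = 25100 \cdot 18436 + \frac{5939245}{279} = 462743600 + \frac{5939245}{279} = \frac{129111403645}{279}$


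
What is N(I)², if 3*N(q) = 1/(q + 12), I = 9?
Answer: 1/3969 ≈ 0.00025195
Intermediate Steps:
N(q) = 1/(3*(12 + q)) (N(q) = 1/(3*(q + 12)) = 1/(3*(12 + q)))
N(I)² = (1/(3*(12 + 9)))² = ((⅓)/21)² = ((⅓)*(1/21))² = (1/63)² = 1/3969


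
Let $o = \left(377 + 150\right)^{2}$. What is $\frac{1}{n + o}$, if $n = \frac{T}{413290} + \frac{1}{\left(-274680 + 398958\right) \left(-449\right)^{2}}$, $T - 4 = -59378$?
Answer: $\frac{5177401427123310}{1437913777158537751049} \approx 3.6006 \cdot 10^{-6}$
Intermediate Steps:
$T = -59374$ ($T = 4 - 59378 = -59374$)
$n = - \frac{743794992011941}{5177401427123310}$ ($n = - \frac{59374}{413290} + \frac{1}{\left(-274680 + 398958\right) \left(-449\right)^{2}} = \left(-59374\right) \frac{1}{413290} + \frac{1}{124278 \cdot 201601} = - \frac{29687}{206645} + \frac{1}{124278} \cdot \frac{1}{201601} = - \frac{29687}{206645} + \frac{1}{25054569078} = - \frac{743794992011941}{5177401427123310} \approx -0.14366$)
$o = 277729$ ($o = 527^{2} = 277729$)
$\frac{1}{n + o} = \frac{1}{- \frac{743794992011941}{5177401427123310} + 277729} = \frac{1}{\frac{1437913777158537751049}{5177401427123310}} = \frac{5177401427123310}{1437913777158537751049}$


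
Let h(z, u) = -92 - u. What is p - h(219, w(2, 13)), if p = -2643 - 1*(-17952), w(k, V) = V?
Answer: 15414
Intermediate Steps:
p = 15309 (p = -2643 + 17952 = 15309)
p - h(219, w(2, 13)) = 15309 - (-92 - 1*13) = 15309 - (-92 - 13) = 15309 - 1*(-105) = 15309 + 105 = 15414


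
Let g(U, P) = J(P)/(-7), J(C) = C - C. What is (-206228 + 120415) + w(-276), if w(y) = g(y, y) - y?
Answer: -85537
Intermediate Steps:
J(C) = 0
g(U, P) = 0 (g(U, P) = 0/(-7) = 0*(-1/7) = 0)
w(y) = -y (w(y) = 0 - y = -y)
(-206228 + 120415) + w(-276) = (-206228 + 120415) - 1*(-276) = -85813 + 276 = -85537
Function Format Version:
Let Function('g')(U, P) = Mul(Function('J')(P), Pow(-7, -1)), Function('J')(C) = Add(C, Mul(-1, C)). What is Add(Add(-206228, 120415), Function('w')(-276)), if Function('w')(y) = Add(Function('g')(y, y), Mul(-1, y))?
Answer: -85537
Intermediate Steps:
Function('J')(C) = 0
Function('g')(U, P) = 0 (Function('g')(U, P) = Mul(0, Pow(-7, -1)) = Mul(0, Rational(-1, 7)) = 0)
Function('w')(y) = Mul(-1, y) (Function('w')(y) = Add(0, Mul(-1, y)) = Mul(-1, y))
Add(Add(-206228, 120415), Function('w')(-276)) = Add(Add(-206228, 120415), Mul(-1, -276)) = Add(-85813, 276) = -85537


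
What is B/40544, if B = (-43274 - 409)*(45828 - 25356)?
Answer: -111784797/5068 ≈ -22057.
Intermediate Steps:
B = -894278376 (B = -43683*20472 = -894278376)
B/40544 = -894278376/40544 = -894278376*1/40544 = -111784797/5068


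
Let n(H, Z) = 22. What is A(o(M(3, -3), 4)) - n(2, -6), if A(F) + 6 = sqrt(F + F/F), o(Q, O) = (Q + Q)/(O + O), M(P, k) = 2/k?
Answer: -28 + sqrt(30)/6 ≈ -27.087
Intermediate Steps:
o(Q, O) = Q/O (o(Q, O) = (2*Q)/((2*O)) = (2*Q)*(1/(2*O)) = Q/O)
A(F) = -6 + sqrt(1 + F) (A(F) = -6 + sqrt(F + F/F) = -6 + sqrt(F + 1) = -6 + sqrt(1 + F))
A(o(M(3, -3), 4)) - n(2, -6) = (-6 + sqrt(1 + (2/(-3))/4)) - 1*22 = (-6 + sqrt(1 + (2*(-1/3))*(1/4))) - 22 = (-6 + sqrt(1 - 2/3*1/4)) - 22 = (-6 + sqrt(1 - 1/6)) - 22 = (-6 + sqrt(5/6)) - 22 = (-6 + sqrt(30)/6) - 22 = -28 + sqrt(30)/6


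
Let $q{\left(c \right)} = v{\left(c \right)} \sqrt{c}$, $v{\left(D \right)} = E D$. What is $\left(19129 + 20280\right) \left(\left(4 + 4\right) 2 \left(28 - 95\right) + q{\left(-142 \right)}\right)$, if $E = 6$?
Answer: $-42246448 - 33576468 i \sqrt{142} \approx -4.2246 \cdot 10^{7} - 4.0011 \cdot 10^{8} i$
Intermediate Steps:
$v{\left(D \right)} = 6 D$
$q{\left(c \right)} = 6 c^{\frac{3}{2}}$ ($q{\left(c \right)} = 6 c \sqrt{c} = 6 c^{\frac{3}{2}}$)
$\left(19129 + 20280\right) \left(\left(4 + 4\right) 2 \left(28 - 95\right) + q{\left(-142 \right)}\right) = \left(19129 + 20280\right) \left(\left(4 + 4\right) 2 \left(28 - 95\right) + 6 \left(-142\right)^{\frac{3}{2}}\right) = 39409 \left(8 \cdot 2 \left(-67\right) + 6 \left(- 142 i \sqrt{142}\right)\right) = 39409 \left(16 \left(-67\right) - 852 i \sqrt{142}\right) = 39409 \left(-1072 - 852 i \sqrt{142}\right) = -42246448 - 33576468 i \sqrt{142}$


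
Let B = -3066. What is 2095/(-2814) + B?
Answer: -8629819/2814 ≈ -3066.7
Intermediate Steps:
2095/(-2814) + B = 2095/(-2814) - 3066 = 2095*(-1/2814) - 3066 = -2095/2814 - 3066 = -8629819/2814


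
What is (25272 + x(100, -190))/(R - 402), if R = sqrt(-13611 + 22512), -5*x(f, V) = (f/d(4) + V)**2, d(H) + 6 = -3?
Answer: -186502808/4122981 - 1391812*sqrt(989)/4122981 ≈ -55.851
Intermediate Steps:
d(H) = -9 (d(H) = -6 - 3 = -9)
x(f, V) = -(V - f/9)**2/5 (x(f, V) = -(f/(-9) + V)**2/5 = -(f*(-1/9) + V)**2/5 = -(-f/9 + V)**2/5 = -(V - f/9)**2/5)
R = 3*sqrt(989) (R = sqrt(8901) = 3*sqrt(989) ≈ 94.345)
(25272 + x(100, -190))/(R - 402) = (25272 - (-1*100 + 9*(-190))**2/405)/(3*sqrt(989) - 402) = (25272 - (-100 - 1710)**2/405)/(-402 + 3*sqrt(989)) = (25272 - 1/405*(-1810)**2)/(-402 + 3*sqrt(989)) = (25272 - 1/405*3276100)/(-402 + 3*sqrt(989)) = (25272 - 655220/81)/(-402 + 3*sqrt(989)) = 1391812/(81*(-402 + 3*sqrt(989)))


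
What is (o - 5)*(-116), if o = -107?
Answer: 12992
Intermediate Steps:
(o - 5)*(-116) = (-107 - 5)*(-116) = -112*(-116) = 12992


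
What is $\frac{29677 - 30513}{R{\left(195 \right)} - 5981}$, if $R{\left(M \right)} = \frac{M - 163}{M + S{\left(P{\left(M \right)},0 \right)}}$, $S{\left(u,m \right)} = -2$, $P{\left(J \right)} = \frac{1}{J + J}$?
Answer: $\frac{161348}{1154301} \approx 0.13978$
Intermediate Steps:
$P{\left(J \right)} = \frac{1}{2 J}$
$R{\left(M \right)} = \frac{-163 + M}{-2 + M}$ ($R{\left(M \right)} = \frac{M - 163}{M - 2} = \frac{-163 + M}{-2 + M}$)
$\frac{29677 - 30513}{R{\left(195 \right)} - 5981} = \frac{29677 - 30513}{\frac{-163 + 195}{-2 + 195} - 5981} = - \frac{836}{\frac{1}{193} \cdot 32 - 5981} = - \frac{836}{\frac{32}{193} - 5981} = - \frac{836}{- \frac{1154301}{193}} = \left(-836\right) \left(- \frac{193}{1154301}\right) = \frac{161348}{1154301}$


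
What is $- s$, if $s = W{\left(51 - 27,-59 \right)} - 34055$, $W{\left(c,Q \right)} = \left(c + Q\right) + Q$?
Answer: $34149$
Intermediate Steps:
$W{\left(c,Q \right)} = c + 2 Q$ ($W{\left(c,Q \right)} = \left(Q + c\right) + Q = c + 2 Q$)
$s = -34149$ ($s = \left(\left(51 - 27\right) + 2 \left(-59\right)\right) - 34055 = \left(\left(51 - 27\right) - 118\right) - 34055 = \left(24 - 118\right) - 34055 = -94 - 34055 = -34149$)
$- s = \left(-1\right) \left(-34149\right) = 34149$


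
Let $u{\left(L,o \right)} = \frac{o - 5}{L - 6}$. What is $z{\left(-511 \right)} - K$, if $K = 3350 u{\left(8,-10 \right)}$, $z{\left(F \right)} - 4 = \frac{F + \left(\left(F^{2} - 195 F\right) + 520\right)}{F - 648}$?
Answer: $\frac{28763736}{1159} \approx 24818.0$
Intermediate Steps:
$z{\left(F \right)} = 4 + \frac{520 + F^{2} - 194 F}{-648 + F}$ ($z{\left(F \right)} = 4 + \frac{F + \left(\left(F^{2} - 195 F\right) + 520\right)}{F - 648} = 4 + \frac{F + \left(520 + F^{2} - 195 F\right)}{-648 + F} = 4 + \frac{520 + F^{2} - 194 F}{-648 + F}$)
$u{\left(L,o \right)} = \frac{-5 + o}{-6 + L}$
$K = -25125$ ($K = 3350 \frac{-5 - 10}{-6 + 8} = 3350 \cdot \frac{1}{2} \left(-15\right) = 3350 \left(- \frac{15}{2}\right) = -25125$)
$z{\left(-511 \right)} - K = \frac{-2072 + \left(-511\right)^{2} - -97090}{-648 - 511} - -25125 = \frac{-2072 + 261121 + 97090}{-1159} + 25125 = \left(- \frac{1}{1159}\right) 356139 + 25125 = - \frac{356139}{1159} + 25125 = \frac{28763736}{1159}$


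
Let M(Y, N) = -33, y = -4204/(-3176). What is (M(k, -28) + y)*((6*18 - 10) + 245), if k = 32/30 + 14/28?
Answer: -8626793/794 ≈ -10865.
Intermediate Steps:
y = 1051/794 (y = -4204*(-1/3176) = 1051/794 ≈ 1.3237)
k = 47/30 (k = 32*(1/30) + 14*(1/28) = 16/15 + ½ = 47/30 ≈ 1.5667)
(M(k, -28) + y)*((6*18 - 10) + 245) = (-33 + 1051/794)*((6*18 - 10) + 245) = -25151*((108 - 10) + 245)/794 = -25151*(98 + 245)/794 = -25151/794*343 = -8626793/794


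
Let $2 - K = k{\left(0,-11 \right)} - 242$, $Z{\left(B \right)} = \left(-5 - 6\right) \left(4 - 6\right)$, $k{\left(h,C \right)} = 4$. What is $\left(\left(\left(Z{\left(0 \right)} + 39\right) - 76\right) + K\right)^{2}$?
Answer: $50625$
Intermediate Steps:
$Z{\left(B \right)} = 22$ ($Z{\left(B \right)} = \left(-11\right) \left(-2\right) = 22$)
$K = 240$ ($K = 2 - \left(4 - 242\right) = 2 - -238 = 2 + 238 = 240$)
$\left(\left(\left(Z{\left(0 \right)} + 39\right) - 76\right) + K\right)^{2} = \left(\left(\left(22 + 39\right) - 76\right) + 240\right)^{2} = \left(\left(61 - 76\right) + 240\right)^{2} = \left(-15 + 240\right)^{2} = 225^{2} = 50625$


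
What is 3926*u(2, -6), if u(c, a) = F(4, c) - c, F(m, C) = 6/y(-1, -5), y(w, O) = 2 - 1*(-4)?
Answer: -3926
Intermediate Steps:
y(w, O) = 6 (y(w, O) = 2 + 4 = 6)
F(m, C) = 1 (F(m, C) = 6/6 = 6*(1/6) = 1)
u(c, a) = 1 - c
3926*u(2, -6) = 3926*(1 - 1*2) = 3926*(1 - 2) = 3926*(-1) = -3926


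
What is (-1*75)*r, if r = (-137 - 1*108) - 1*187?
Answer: 32400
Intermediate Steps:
r = -432 (r = (-137 - 108) - 187 = -245 - 187 = -432)
(-1*75)*r = -1*75*(-432) = -75*(-432) = 32400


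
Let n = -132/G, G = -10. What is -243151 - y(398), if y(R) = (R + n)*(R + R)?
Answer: -2852331/5 ≈ -5.7047e+5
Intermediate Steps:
n = 66/5 (n = -132/(-10) = -132*(-⅒) = 66/5 ≈ 13.200)
y(R) = 2*R*(66/5 + R) (y(R) = (R + 66/5)*(R + R) = (66/5 + R)*(2*R) = 2*R*(66/5 + R))
-243151 - y(398) = -243151 - 2*398*(66 + 5*398)/5 = -243151 - 2*398*(66 + 1990)/5 = -243151 - 2*398*2056/5 = -243151 - 1*1636576/5 = -243151 - 1636576/5 = -2852331/5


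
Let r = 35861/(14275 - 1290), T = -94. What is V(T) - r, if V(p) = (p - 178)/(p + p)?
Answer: -114641/87185 ≈ -1.3149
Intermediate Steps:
V(p) = (-178 + p)/(2*p) (V(p) = (-178 + p)/((2*p)) = (-178 + p)*(1/(2*p)) = (-178 + p)/(2*p))
r = 5123/1855 (r = 35861/12985 = 35861*(1/12985) = 5123/1855 ≈ 2.7617)
V(T) - r = (½)*(-178 - 94)/(-94) - 1*5123/1855 = (½)*(-1/94)*(-272) - 5123/1855 = 68/47 - 5123/1855 = -114641/87185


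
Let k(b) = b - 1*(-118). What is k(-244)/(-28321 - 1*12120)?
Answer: 126/40441 ≈ 0.0031157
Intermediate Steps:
k(b) = 118 + b (k(b) = b + 118 = 118 + b)
k(-244)/(-28321 - 1*12120) = (118 - 244)/(-28321 - 1*12120) = -126/(-28321 - 12120) = -126/(-40441) = -126*(-1/40441) = 126/40441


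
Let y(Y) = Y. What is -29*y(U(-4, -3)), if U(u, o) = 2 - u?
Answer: -174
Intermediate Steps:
-29*y(U(-4, -3)) = -29*(2 - 1*(-4)) = -29*(2 + 4) = -29*6 = -174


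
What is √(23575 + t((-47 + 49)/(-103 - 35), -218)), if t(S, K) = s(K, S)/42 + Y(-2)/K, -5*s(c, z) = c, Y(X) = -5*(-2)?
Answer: √3088172658795/11445 ≈ 153.54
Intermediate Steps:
Y(X) = 10
s(c, z) = -c/5
t(S, K) = 10/K - K/210 (t(S, K) = -K/5/42 + 10/K = -K/5*(1/42) + 10/K = -K/210 + 10/K = 10/K - K/210)
√(23575 + t((-47 + 49)/(-103 - 35), -218)) = √(23575 + (10/(-218) - 1/210*(-218))) = √(23575 + (10*(-1/218) + 109/105)) = √(23575 + (-5/109 + 109/105)) = √(23575 + 11356/11445) = √(269827231/11445) = √3088172658795/11445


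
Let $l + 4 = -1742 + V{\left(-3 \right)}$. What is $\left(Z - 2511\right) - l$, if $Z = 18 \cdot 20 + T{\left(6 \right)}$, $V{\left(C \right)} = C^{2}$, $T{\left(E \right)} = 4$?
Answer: $-410$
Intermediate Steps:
$Z = 364$ ($Z = 18 \cdot 20 + 4 = 360 + 4 = 364$)
$l = -1737$ ($l = -4 - \left(1742 - \left(-3\right)^{2}\right) = -4 + \left(-1742 + 9\right) = -4 - 1733 = -1737$)
$\left(Z - 2511\right) - l = \left(364 - 2511\right) - -1737 = \left(364 - 2511\right) + 1737 = -2147 + 1737 = -410$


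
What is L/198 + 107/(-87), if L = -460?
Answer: -10201/2871 ≈ -3.5531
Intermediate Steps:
L/198 + 107/(-87) = -460/198 + 107/(-87) = -460*1/198 + 107*(-1/87) = -230/99 - 107/87 = -10201/2871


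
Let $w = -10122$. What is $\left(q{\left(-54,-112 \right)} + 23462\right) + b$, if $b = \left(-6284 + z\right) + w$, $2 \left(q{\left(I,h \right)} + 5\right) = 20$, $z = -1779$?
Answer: $5282$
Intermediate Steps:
$q{\left(I,h \right)} = 5$ ($q{\left(I,h \right)} = -5 + \frac{1}{2} \cdot 20 = -5 + 10 = 5$)
$b = -18185$ ($b = \left(-6284 - 1779\right) - 10122 = -8063 - 10122 = -18185$)
$\left(q{\left(-54,-112 \right)} + 23462\right) + b = \left(5 + 23462\right) - 18185 = 23467 - 18185 = 5282$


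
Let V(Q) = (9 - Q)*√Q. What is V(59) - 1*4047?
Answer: -4047 - 50*√59 ≈ -4431.1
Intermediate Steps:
V(Q) = √Q*(9 - Q)
V(59) - 1*4047 = √59*(9 - 1*59) - 1*4047 = √59*(9 - 59) - 4047 = √59*(-50) - 4047 = -50*√59 - 4047 = -4047 - 50*√59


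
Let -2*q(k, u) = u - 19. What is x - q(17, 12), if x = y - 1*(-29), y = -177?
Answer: -303/2 ≈ -151.50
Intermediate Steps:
q(k, u) = 19/2 - u/2 (q(k, u) = -(u - 19)/2 = -(-19 + u)/2 = 19/2 - u/2)
x = -148 (x = -177 - 1*(-29) = -177 + 29 = -148)
x - q(17, 12) = -148 - (19/2 - 1/2*12) = -148 - (19/2 - 6) = -148 - 1*7/2 = -148 - 7/2 = -303/2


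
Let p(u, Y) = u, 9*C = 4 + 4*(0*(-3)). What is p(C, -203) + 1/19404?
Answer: 2875/6468 ≈ 0.44450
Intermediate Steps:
C = 4/9 (C = (4 + 4*(0*(-3)))/9 = (4 + 4*0)/9 = (4 + 0)/9 = (⅑)*4 = 4/9 ≈ 0.44444)
p(C, -203) + 1/19404 = 4/9 + 1/19404 = 2875/6468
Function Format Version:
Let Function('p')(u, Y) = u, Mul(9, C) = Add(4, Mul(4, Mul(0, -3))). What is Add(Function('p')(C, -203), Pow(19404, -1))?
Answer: Rational(2875, 6468) ≈ 0.44450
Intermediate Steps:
C = Rational(4, 9) (C = Mul(Rational(1, 9), Add(4, Mul(4, Mul(0, -3)))) = Mul(Rational(1, 9), Add(4, Mul(4, 0))) = Mul(Rational(1, 9), Add(4, 0)) = Mul(Rational(1, 9), 4) = Rational(4, 9) ≈ 0.44444)
Add(Function('p')(C, -203), Pow(19404, -1)) = Add(Rational(4, 9), Pow(19404, -1)) = Add(Rational(4, 9), Rational(1, 19404)) = Rational(2875, 6468)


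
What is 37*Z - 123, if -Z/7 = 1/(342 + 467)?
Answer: -99766/809 ≈ -123.32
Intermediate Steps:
Z = -7/809 (Z = -7/(342 + 467) = -7/809 ≈ -0.0086527)
37*Z - 123 = 37*(-7/809) - 123 = -259/809 - 123 = -99766/809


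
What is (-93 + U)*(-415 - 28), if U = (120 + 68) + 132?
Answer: -100561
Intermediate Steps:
U = 320 (U = 188 + 132 = 320)
(-93 + U)*(-415 - 28) = (-93 + 320)*(-415 - 28) = 227*(-443) = -100561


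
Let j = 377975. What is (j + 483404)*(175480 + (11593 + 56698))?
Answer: 209979220209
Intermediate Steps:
(j + 483404)*(175480 + (11593 + 56698)) = (377975 + 483404)*(175480 + (11593 + 56698)) = 861379*(175480 + 68291) = 861379*243771 = 209979220209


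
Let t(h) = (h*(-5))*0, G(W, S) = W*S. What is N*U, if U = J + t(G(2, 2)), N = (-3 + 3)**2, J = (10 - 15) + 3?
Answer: 0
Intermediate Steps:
G(W, S) = S*W
t(h) = 0 (t(h) = -5*h*0 = 0)
J = -2 (J = -5 + 3 = -2)
N = 0 (N = 0**2 = 0)
U = -2 (U = -2 + 0 = -2)
N*U = 0*(-2) = 0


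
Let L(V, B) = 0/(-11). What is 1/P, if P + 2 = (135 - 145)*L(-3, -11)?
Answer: -1/2 ≈ -0.50000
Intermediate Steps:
L(V, B) = 0 (L(V, B) = 0*(-1/11) = 0)
P = -2 (P = -2 + (135 - 145)*0 = -2 - 10*0 = -2 + 0 = -2)
1/P = 1/(-2) = -1/2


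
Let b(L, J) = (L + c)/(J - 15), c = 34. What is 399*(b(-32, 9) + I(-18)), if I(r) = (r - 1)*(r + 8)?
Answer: 75677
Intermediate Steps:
b(L, J) = (34 + L)/(-15 + J) (b(L, J) = (L + 34)/(J - 15) = (34 + L)/(-15 + J))
I(r) = (-1 + r)*(8 + r)
399*(b(-32, 9) + I(-18)) = 399*((34 - 32)/(-15 + 9) + (-8 + (-18)² + 7*(-18))) = 399*(2/(-6) + (-8 + 324 - 126)) = 399*(-⅙*2 + 190) = 399*(-⅓ + 190) = 399*(569/3) = 75677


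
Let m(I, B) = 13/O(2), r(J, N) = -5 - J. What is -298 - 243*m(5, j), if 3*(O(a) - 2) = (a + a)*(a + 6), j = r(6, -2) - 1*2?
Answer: -20801/38 ≈ -547.39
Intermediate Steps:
j = -13 (j = (-5 - 1*6) - 1*2 = (-5 - 6) - 2 = -11 - 2 = -13)
O(a) = 2 + 2*a*(6 + a)/3 (O(a) = 2 + ((a + a)*(a + 6))/3 = 2 + ((2*a)*(6 + a))/3 = 2 + (2*a*(6 + a))/3 = 2 + 2*a*(6 + a)/3)
m(I, B) = 39/38 (m(I, B) = 13/(2 + 4*2 + (⅔)*2²) = 13/(2 + 8 + (⅔)*4) = 13/(2 + 8 + 8/3) = 13/(38/3) = 13*(3/38) = 39/38)
-298 - 243*m(5, j) = -298 - 243*39/38 = -298 - 9477/38 = -20801/38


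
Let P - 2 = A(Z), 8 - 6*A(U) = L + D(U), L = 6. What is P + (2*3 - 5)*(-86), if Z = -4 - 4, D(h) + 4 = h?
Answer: -245/3 ≈ -81.667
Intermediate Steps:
D(h) = -4 + h
Z = -8
A(U) = 1 - U/6 (A(U) = 4/3 - (6 + (-4 + U))/6 = 4/3 - (2 + U)/6 = 4/3 + (-1/3 - U/6) = 1 - U/6)
P = 13/3 (P = 2 + (1 - 1/6*(-8)) = 2 + (1 + 4/3) = 2 + 7/3 = 13/3 ≈ 4.3333)
P + (2*3 - 5)*(-86) = 13/3 + (2*3 - 5)*(-86) = 13/3 + (6 - 5)*(-86) = 13/3 + 1*(-86) = 13/3 - 86 = -245/3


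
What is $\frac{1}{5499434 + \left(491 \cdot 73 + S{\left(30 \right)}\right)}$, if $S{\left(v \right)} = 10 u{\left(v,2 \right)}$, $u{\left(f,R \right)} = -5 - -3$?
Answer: $\frac{1}{5535257} \approx 1.8066 \cdot 10^{-7}$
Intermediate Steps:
$u{\left(f,R \right)} = -2$ ($u{\left(f,R \right)} = -5 + 3 = -2$)
$S{\left(v \right)} = -20$ ($S{\left(v \right)} = 10 \left(-2\right) = -20$)
$\frac{1}{5499434 + \left(491 \cdot 73 + S{\left(30 \right)}\right)} = \frac{1}{5499434 + \left(491 \cdot 73 - 20\right)} = \frac{1}{5499434 + \left(35843 - 20\right)} = \frac{1}{5499434 + 35823} = \frac{1}{5535257}$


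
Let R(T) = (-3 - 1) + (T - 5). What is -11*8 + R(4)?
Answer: -93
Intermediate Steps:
R(T) = -9 + T (R(T) = -4 + (-5 + T) = -9 + T)
-11*8 + R(4) = -11*8 + (-9 + 4) = -88 - 5 = -93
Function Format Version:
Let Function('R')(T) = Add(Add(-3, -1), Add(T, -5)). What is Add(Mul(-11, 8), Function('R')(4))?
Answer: -93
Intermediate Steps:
Function('R')(T) = Add(-9, T) (Function('R')(T) = Add(-4, Add(-5, T)) = Add(-9, T))
Add(Mul(-11, 8), Function('R')(4)) = Add(Mul(-11, 8), Add(-9, 4)) = Add(-88, -5) = -93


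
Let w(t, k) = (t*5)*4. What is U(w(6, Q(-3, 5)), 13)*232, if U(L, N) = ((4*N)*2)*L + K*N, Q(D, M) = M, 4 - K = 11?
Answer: 2874248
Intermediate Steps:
K = -7 (K = 4 - 1*11 = 4 - 11 = -7)
w(t, k) = 20*t (w(t, k) = (5*t)*4 = 20*t)
U(L, N) = -7*N + 8*L*N (U(L, N) = ((4*N)*2)*L - 7*N = (8*N)*L - 7*N = 8*L*N - 7*N = -7*N + 8*L*N)
U(w(6, Q(-3, 5)), 13)*232 = (13*(-7 + 8*(20*6)))*232 = (13*(-7 + 8*120))*232 = (13*(-7 + 960))*232 = (13*953)*232 = 12389*232 = 2874248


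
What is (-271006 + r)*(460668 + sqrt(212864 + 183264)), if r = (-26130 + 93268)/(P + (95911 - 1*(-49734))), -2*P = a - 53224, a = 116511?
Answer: -9488232417514552/76001 - 247160186968*sqrt(24758)/228003 ≈ -1.2501e+11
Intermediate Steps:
P = -63287/2 (P = -(116511 - 53224)/2 = -1/2*63287 = -63287/2 ≈ -31644.)
r = 134276/228003 (r = (-26130 + 93268)/(-63287/2 + (95911 - 1*(-49734))) = 67138/(-63287/2 + (95911 + 49734)) = 67138/(-63287/2 + 145645) = 67138/(228003/2) = 67138*(2/228003) = 134276/228003 ≈ 0.58892)
(-271006 + r)*(460668 + sqrt(212864 + 183264)) = (-271006 + 134276/228003)*(460668 + sqrt(212864 + 183264)) = -61790046742*(460668 + sqrt(396128))/228003 = -61790046742*(460668 + 4*sqrt(24758))/228003 = -9488232417514552/76001 - 247160186968*sqrt(24758)/228003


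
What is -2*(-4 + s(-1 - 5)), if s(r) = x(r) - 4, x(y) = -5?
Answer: 26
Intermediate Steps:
s(r) = -9 (s(r) = -5 - 4 = -9)
-2*(-4 + s(-1 - 5)) = -2*(-4 - 9) = -2*(-13) = 26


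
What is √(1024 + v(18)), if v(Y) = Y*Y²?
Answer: 2*√1714 ≈ 82.801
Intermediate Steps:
v(Y) = Y³
√(1024 + v(18)) = √(1024 + 18³) = √(1024 + 5832) = √6856 = 2*√1714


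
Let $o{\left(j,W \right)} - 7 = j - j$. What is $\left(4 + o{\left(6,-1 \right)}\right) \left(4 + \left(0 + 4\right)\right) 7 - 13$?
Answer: $603$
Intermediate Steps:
$o{\left(j,W \right)} = 7$ ($o{\left(j,W \right)} = 7 + \left(j - j\right) = 7 + 0 = 7$)
$\left(4 + o{\left(6,-1 \right)}\right) \left(4 + \left(0 + 4\right)\right) 7 - 13 = \left(4 + 7\right) \left(4 + \left(0 + 4\right)\right) 7 - 13 = 11 \left(4 + 4\right) 7 - 13 = 11 \cdot 8 \cdot 7 - 13 = 88 \cdot 7 - 13 = 616 - 13 = 603$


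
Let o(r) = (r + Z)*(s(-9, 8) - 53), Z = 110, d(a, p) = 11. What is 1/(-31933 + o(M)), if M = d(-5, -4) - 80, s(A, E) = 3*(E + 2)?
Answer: -1/32876 ≈ -3.0417e-5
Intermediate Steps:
s(A, E) = 6 + 3*E (s(A, E) = 3*(2 + E) = 6 + 3*E)
M = -69 (M = 11 - 80 = -69)
o(r) = -2530 - 23*r (o(r) = (r + 110)*((6 + 3*8) - 53) = (110 + r)*((6 + 24) - 53) = (110 + r)*(30 - 53) = (110 + r)*(-23) = -2530 - 23*r)
1/(-31933 + o(M)) = 1/(-31933 + (-2530 - 23*(-69))) = 1/(-31933 + (-2530 + 1587)) = 1/(-31933 - 943) = 1/(-32876) = -1/32876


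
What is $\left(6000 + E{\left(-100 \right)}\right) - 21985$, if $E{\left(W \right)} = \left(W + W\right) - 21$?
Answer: $-16206$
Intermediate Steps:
$E{\left(W \right)} = -21 + 2 W$ ($E{\left(W \right)} = 2 W - 21 = -21 + 2 W$)
$\left(6000 + E{\left(-100 \right)}\right) - 21985 = \left(6000 + \left(-21 + 2 \left(-100\right)\right)\right) - 21985 = \left(6000 - 221\right) - 21985 = 5779 - 21985 = -16206$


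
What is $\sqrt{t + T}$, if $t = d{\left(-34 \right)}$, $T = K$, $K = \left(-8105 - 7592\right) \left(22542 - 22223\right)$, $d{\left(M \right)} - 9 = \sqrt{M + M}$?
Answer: $\sqrt{-5007334 + 2 i \sqrt{17}} \approx 0.002 + 2237.7 i$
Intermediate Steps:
$d{\left(M \right)} = 9 + \sqrt{2} \sqrt{M}$ ($d{\left(M \right)} = 9 + \sqrt{M + M} = 9 + \sqrt{2 M} = 9 + \sqrt{2} \sqrt{M}$)
$K = -5007343$ ($K = \left(-15697\right) 319 = -5007343$)
$T = -5007343$
$t = 9 + 2 i \sqrt{17}$ ($t = 9 + \sqrt{2} \sqrt{-34} = 9 + \sqrt{2} i \sqrt{34} = 9 + 2 i \sqrt{17} \approx 9.0 + 8.2462 i$)
$\sqrt{t + T} = \sqrt{\left(9 + 2 i \sqrt{17}\right) - 5007343} = \sqrt{-5007334 + 2 i \sqrt{17}}$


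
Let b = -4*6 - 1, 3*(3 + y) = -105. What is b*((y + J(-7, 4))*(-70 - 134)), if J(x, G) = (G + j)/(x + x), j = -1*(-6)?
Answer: -1382100/7 ≈ -1.9744e+5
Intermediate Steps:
y = -38 (y = -3 + (1/3)*(-105) = -3 - 35 = -38)
b = -25 (b = -24 - 1 = -25)
j = 6
J(x, G) = (6 + G)/(2*x) (J(x, G) = (G + 6)/(x + x) = (6 + G)/((2*x)) = (6 + G)*(1/(2*x)) = (6 + G)/(2*x))
b*((y + J(-7, 4))*(-70 - 134)) = -25*(-38 + (1/2)*(6 + 4)/(-7))*(-70 - 134) = -25*(-38 + (1/2)*(-1/7)*10)*(-204) = -25*(-38 - 5/7)*(-204) = -(-6775)*(-204)/7 = -25*55284/7 = -1382100/7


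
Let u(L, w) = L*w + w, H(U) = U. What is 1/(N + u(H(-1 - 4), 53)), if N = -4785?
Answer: -1/4997 ≈ -0.00020012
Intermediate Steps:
u(L, w) = w + L*w
1/(N + u(H(-1 - 4), 53)) = 1/(-4785 + 53*(1 + (-1 - 4))) = 1/(-4785 + 53*(1 - 5)) = 1/(-4785 + 53*(-4)) = 1/(-4785 - 212) = 1/(-4997) = -1/4997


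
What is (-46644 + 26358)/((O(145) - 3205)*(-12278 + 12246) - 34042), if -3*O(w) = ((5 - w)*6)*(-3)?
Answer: -10143/47699 ≈ -0.21265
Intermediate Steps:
O(w) = 30 - 6*w (O(w) = -(5 - w)*6*(-3)/3 = -(30 - 6*w)*(-3)/3 = -(-90 + 18*w)/3 = 30 - 6*w)
(-46644 + 26358)/((O(145) - 3205)*(-12278 + 12246) - 34042) = (-46644 + 26358)/(((30 - 6*145) - 3205)*(-12278 + 12246) - 34042) = -20286/(((30 - 870) - 3205)*(-32) - 34042) = -20286/((-840 - 3205)*(-32) - 34042) = -20286/(-4045*(-32) - 34042) = -20286/(129440 - 34042) = -20286/95398 = -20286*1/95398 = -10143/47699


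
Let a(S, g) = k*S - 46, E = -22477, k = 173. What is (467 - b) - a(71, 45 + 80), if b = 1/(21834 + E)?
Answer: -7568109/643 ≈ -11770.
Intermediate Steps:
a(S, g) = -46 + 173*S (a(S, g) = 173*S - 46 = -46 + 173*S)
b = -1/643 (b = 1/(21834 - 22477) = 1/(-643) = -1/643 ≈ -0.0015552)
(467 - b) - a(71, 45 + 80) = (467 - 1*(-1/643)) - (-46 + 173*71) = (467 + 1/643) - (-46 + 12283) = 300282/643 - 1*12237 = 300282/643 - 12237 = -7568109/643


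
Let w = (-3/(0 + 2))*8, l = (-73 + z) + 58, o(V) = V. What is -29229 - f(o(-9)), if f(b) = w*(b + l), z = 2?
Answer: -29493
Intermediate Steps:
l = -13 (l = (-73 + 2) + 58 = -71 + 58 = -13)
w = -12 (w = (-3/2)*8 = ((½)*(-3))*8 = -3/2*8 = -12)
f(b) = 156 - 12*b (f(b) = -12*(b - 13) = -12*(-13 + b) = 156 - 12*b)
-29229 - f(o(-9)) = -29229 - (156 - 12*(-9)) = -29229 - (156 + 108) = -29229 - 1*264 = -29229 - 264 = -29493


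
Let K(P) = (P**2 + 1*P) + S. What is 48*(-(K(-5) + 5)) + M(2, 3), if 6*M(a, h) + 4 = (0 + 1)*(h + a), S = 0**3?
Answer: -7199/6 ≈ -1199.8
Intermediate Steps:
S = 0
M(a, h) = -2/3 + a/6 + h/6 (M(a, h) = -2/3 + ((0 + 1)*(h + a))/6 = -2/3 + (1*(a + h))/6 = -2/3 + (a + h)/6 = -2/3 + (a/6 + h/6) = -2/3 + a/6 + h/6)
K(P) = P + P**2 (K(P) = (P**2 + 1*P) + 0 = (P**2 + P) + 0 = (P + P**2) + 0 = P + P**2)
48*(-(K(-5) + 5)) + M(2, 3) = 48*(-(-5*(1 - 5) + 5)) + (-2/3 + (1/6)*2 + (1/6)*3) = 48*(-(-5*(-4) + 5)) + (-2/3 + 1/3 + 1/2) = 48*(-(20 + 5)) + 1/6 = 48*(-1*25) + 1/6 = 48*(-25) + 1/6 = -1200 + 1/6 = -7199/6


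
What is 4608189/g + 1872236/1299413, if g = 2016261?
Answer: 1084761902517/291106194977 ≈ 3.7263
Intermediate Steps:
4608189/g + 1872236/1299413 = 4608189/2016261 + 1872236/1299413 = 4608189*(1/2016261) + 1872236*(1/1299413) = 512021/224029 + 1872236/1299413 = 1084761902517/291106194977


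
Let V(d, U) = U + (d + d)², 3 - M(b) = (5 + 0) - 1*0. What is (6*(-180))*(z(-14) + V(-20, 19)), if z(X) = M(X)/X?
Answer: -12240720/7 ≈ -1.7487e+6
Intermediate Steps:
M(b) = -2 (M(b) = 3 - ((5 + 0) - 1*0) = 3 - (5 + 0) = 3 - 1*5 = 3 - 5 = -2)
z(X) = -2/X
V(d, U) = U + 4*d² (V(d, U) = U + (2*d)² = U + 4*d²)
(6*(-180))*(z(-14) + V(-20, 19)) = (6*(-180))*(-2/(-14) + (19 + 4*(-20)²)) = -1080*(-2*(-1/14) + (19 + 4*400)) = -1080*(⅐ + (19 + 1600)) = -1080*(⅐ + 1619) = -1080*11334/7 = -12240720/7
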